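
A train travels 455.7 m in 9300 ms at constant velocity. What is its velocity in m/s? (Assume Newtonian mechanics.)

t = 9300 ms × 0.001 = 9.3 s
v = d / t = 455.7 / 9.3 = 49.0 m/s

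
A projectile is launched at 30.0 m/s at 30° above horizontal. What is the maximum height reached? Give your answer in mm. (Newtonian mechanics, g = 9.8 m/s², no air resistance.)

H = v₀² × sin²(θ) / (2g) = 30.0² × sin(30°)² / (2 × 9.8) = 900.0 × 0.25 / 19.6 = 11.4796 m
H = 11.4796 m / 0.001 = 11480 mm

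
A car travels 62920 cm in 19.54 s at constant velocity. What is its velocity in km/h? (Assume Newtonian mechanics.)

d = 62920 cm × 0.01 = 629.2 m
v = d / t = 629.2 / 19.54 = 32.2006 m/s
v = 32.2006 m/s / 0.2777777777777778 = 115.9 km/h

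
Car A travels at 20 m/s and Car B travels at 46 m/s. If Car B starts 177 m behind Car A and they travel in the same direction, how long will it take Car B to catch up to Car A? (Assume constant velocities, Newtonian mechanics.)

Relative speed: v_rel = 46 - 20 = 26 m/s
Time to catch: t = d₀/v_rel = 177/26 = 6.81 s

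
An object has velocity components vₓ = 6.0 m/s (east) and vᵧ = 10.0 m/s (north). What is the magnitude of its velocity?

|v| = √(vₓ² + vᵧ²) = √(6.0² + 10.0²) = √(136.0) = 11.66 m/s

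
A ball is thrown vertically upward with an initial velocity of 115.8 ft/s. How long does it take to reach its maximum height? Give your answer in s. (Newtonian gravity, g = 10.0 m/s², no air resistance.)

v₀ = 115.8 ft/s × 0.3048 = 35.2958 m/s
t_up = v₀ / g = 35.2958 / 10.0 = 3.53 s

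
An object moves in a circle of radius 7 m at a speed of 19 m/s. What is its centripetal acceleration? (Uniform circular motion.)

a_c = v²/r = 19²/7 = 361/7 = 51.57 m/s²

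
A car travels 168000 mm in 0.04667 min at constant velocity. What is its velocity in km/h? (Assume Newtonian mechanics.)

d = 168000 mm × 0.001 = 168.0 m
t = 0.04667 min × 60.0 = 2.8002 s
v = d / t = 168.0 / 2.8002 = 59.9957 m/s
v = 59.9957 m/s / 0.2777777777777778 = 216.0 km/h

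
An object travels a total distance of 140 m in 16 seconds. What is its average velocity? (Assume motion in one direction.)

v_avg = Δd / Δt = 140 / 16 = 8.75 m/s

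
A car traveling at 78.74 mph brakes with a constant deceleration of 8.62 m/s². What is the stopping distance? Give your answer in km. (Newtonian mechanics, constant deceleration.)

v₀ = 78.74 mph × 0.44704 = 35.1999 m/s
d = v₀² / (2a) = 35.1999² / (2 × 8.62) = 1239.03 / 17.24 = 71.8695 m
d = 71.8695 m / 1000.0 = 0.07187 km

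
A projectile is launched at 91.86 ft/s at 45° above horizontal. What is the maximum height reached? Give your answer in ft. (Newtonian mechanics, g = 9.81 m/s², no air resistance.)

v₀ = 91.86 ft/s × 0.3048 = 27.9989 m/s
H = v₀² × sin²(θ) / (2g) = 27.9989² × sin(45°)² / (2 × 9.81) = 783.938 × 0.5 / 19.62 = 19.978 m
H = 19.978 m / 0.3048 = 65.54 ft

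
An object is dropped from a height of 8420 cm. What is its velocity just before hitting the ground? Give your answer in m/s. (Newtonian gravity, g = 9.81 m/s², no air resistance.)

h = 8420 cm × 0.01 = 84.2 m
v = √(2gh) = √(2 × 9.81 × 84.2) = 40.64 m/s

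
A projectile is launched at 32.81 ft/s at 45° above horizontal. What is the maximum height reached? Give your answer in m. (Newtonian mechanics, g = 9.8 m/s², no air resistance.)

v₀ = 32.81 ft/s × 0.3048 = 10.0005 m/s
H = v₀² × sin²(θ) / (2g) = 10.0005² × sin(45°)² / (2 × 9.8) = 100.01 × 0.5 / 19.6 = 2.551 m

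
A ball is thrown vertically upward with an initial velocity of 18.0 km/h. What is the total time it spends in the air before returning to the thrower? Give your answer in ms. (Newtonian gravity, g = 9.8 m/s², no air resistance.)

v₀ = 18.0 km/h × 0.2777777777777778 = 5.0 m/s
t_total = 2 × v₀ / g = 2 × 5.0 / 9.8 = 1.02041 s
t_total = 1.02041 s / 0.001 = 1020 ms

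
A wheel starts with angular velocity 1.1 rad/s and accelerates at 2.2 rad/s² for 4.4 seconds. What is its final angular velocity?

ω = ω₀ + αt = 1.1 + 2.2 × 4.4 = 10.78 rad/s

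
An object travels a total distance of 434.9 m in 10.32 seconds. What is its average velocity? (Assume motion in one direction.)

v_avg = Δd / Δt = 434.9 / 10.32 = 42.14 m/s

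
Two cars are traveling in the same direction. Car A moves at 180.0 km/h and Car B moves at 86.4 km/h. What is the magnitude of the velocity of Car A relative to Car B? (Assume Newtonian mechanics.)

v_rel = |v_A - v_B| = |180.0 - 86.4| = 93.6 km/h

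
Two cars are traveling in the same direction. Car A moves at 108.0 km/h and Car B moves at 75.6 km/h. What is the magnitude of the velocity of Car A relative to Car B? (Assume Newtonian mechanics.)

v_rel = |v_A - v_B| = |108.0 - 75.6| = 32.4 km/h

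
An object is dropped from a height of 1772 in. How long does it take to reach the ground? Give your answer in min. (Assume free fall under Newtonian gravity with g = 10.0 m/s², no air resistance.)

h = 1772 in × 0.0254 = 45.0088 m
t = √(2h/g) = √(2 × 45.0088 / 10.0) = 3.00029 s
t = 3.00029 s / 60.0 = 0.05 min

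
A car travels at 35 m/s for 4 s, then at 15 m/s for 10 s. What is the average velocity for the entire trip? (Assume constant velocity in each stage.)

d₁ = v₁t₁ = 35 × 4 = 140 m
d₂ = v₂t₂ = 15 × 10 = 150 m
d_total = 290 m, t_total = 14 s
v_avg = d_total/t_total = 290/14 = 20.71 m/s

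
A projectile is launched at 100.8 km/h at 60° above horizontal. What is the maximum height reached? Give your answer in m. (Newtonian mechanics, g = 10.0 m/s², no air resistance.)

v₀ = 100.8 km/h × 0.2777777777777778 = 28.0 m/s
H = v₀² × sin²(θ) / (2g) = 28.0² × sin(60°)² / (2 × 10.0) = 784.0 × 0.75 / 20.0 = 29.4 m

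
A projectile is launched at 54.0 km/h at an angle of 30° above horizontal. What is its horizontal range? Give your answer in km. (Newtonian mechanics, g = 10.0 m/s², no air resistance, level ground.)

v₀ = 54.0 km/h × 0.2777777777777778 = 15.0 m/s
R = v₀² × sin(2θ) / g = 15.0² × sin(2 × 30°) / 10.0 = 225.0 × 0.866025 / 10.0 = 19.4856 m
R = 19.4856 m / 1000.0 = 0.01949 km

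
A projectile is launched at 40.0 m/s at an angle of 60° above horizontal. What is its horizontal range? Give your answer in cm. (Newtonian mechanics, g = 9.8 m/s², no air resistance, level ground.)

R = v₀² × sin(2θ) / g = 40.0² × sin(2 × 60°) / 9.8 = 1600.0 × 0.866025 / 9.8 = 141.392 m
R = 141.392 m / 0.01 = 14140 cm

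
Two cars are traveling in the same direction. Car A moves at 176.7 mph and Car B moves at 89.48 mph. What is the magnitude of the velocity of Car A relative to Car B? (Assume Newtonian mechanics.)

v_rel = |v_A - v_B| = |176.7 - 89.48| = 87.22 mph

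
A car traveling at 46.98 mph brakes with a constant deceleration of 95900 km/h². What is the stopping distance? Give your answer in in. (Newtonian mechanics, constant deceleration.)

v₀ = 46.98 mph × 0.44704 = 21.0019 m/s
a = 95900 km/h² × 7.716049382716049e-05 = 7.39969 m/s²
d = v₀² / (2a) = 21.0019² / (2 × 7.39969) = 441.08 / 14.7994 = 29.8039 m
d = 29.8039 m / 0.0254 = 1173 in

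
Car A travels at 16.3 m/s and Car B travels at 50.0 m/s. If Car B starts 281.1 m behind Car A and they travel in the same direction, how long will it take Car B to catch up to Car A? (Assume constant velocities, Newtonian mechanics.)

Relative speed: v_rel = 50.0 - 16.3 = 33.7 m/s
Time to catch: t = d₀/v_rel = 281.1/33.7 = 8.34 s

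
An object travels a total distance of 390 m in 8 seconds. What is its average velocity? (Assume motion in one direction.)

v_avg = Δd / Δt = 390 / 8 = 48.75 m/s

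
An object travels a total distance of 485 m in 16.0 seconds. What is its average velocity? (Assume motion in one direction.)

v_avg = Δd / Δt = 485 / 16.0 = 30.31 m/s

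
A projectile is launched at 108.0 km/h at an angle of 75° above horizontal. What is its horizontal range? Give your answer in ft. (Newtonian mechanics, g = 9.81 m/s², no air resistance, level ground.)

v₀ = 108.0 km/h × 0.2777777777777778 = 30.0 m/s
R = v₀² × sin(2θ) / g = 30.0² × sin(2 × 75°) / 9.81 = 900.0 × 0.5 / 9.81 = 45.8716 m
R = 45.8716 m / 0.3048 = 150.5 ft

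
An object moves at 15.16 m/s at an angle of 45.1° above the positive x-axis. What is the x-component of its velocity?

vₓ = v cos(θ) = 15.16 × cos(45.1°) = 10.7 m/s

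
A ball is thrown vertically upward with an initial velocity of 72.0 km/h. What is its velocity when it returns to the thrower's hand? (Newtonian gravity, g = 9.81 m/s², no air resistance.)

By conservation of energy (no air resistance), the ball returns to the throw height with the same speed as launch, but directed downward.
|v_ground| = v₀ = 72.0 km/h
v_ground = 72.0 km/h (downward)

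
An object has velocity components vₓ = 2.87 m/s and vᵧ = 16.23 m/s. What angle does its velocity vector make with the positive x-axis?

θ = arctan(vᵧ/vₓ) = arctan(16.23/2.87) = 79.97°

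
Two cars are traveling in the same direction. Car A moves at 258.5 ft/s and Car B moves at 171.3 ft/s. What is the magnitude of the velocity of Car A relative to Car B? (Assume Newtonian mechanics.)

v_rel = |v_A - v_B| = |258.5 - 171.3| = 87.2 ft/s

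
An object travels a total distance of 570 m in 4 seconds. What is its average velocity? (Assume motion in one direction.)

v_avg = Δd / Δt = 570 / 4 = 142.5 m/s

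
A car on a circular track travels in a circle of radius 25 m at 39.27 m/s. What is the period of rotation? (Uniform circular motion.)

T = 2πr/v = 2π×25/39.27 = 4.0 s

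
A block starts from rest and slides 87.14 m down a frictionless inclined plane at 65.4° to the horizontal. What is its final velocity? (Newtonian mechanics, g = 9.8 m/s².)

a = g sin(θ) = 9.8 × sin(65.4°) = 8.9105 m/s²
v = √(2ad) = √(2 × 8.9105 × 87.14) = 39.41 m/s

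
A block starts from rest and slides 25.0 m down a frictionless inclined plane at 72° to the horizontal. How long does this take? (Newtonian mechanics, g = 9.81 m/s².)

a = g sin(θ) = 9.81 × sin(72°) = 9.3299 m/s²
t = √(2d/a) = √(2 × 25.0 / 9.3299) = 2.31 s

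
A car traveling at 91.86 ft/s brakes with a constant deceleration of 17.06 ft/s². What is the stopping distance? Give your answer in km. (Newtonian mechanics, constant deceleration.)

v₀ = 91.86 ft/s × 0.3048 = 27.9989 m/s
a = 17.06 ft/s² × 0.3048 = 5.19989 m/s²
d = v₀² / (2a) = 27.9989² / (2 × 5.19989) = 783.938 / 10.3998 = 75.3801 m
d = 75.3801 m / 1000.0 = 0.07538 km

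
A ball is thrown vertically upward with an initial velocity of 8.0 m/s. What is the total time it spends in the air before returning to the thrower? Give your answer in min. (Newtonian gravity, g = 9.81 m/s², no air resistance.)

t_total = 2 × v₀ / g = 2 × 8.0 / 9.81 = 1.63099 s
t_total = 1.63099 s / 60.0 = 0.02718 min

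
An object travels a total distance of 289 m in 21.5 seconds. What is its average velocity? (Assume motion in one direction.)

v_avg = Δd / Δt = 289 / 21.5 = 13.44 m/s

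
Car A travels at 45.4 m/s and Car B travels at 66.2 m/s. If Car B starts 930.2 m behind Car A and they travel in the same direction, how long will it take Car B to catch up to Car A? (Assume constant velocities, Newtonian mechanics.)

Relative speed: v_rel = 66.2 - 45.4 = 20.8 m/s
Time to catch: t = d₀/v_rel = 930.2/20.8 = 44.72 s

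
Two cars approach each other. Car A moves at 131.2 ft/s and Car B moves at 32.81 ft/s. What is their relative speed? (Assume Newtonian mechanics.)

v_rel = v_A + v_B = 131.2 + 32.81 = 164.01 ft/s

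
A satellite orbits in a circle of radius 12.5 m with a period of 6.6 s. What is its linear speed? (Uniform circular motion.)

v = 2πr/T = 2π×12.5/6.6 = 11.9 m/s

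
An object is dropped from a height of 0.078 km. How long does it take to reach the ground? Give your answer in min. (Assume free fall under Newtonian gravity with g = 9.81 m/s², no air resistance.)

h = 0.078 km × 1000.0 = 78.0 m
t = √(2h/g) = √(2 × 78.0 / 9.81) = 3.98775 s
t = 3.98775 s / 60.0 = 0.06646 min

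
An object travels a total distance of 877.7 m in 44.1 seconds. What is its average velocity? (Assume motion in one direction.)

v_avg = Δd / Δt = 877.7 / 44.1 = 19.9 m/s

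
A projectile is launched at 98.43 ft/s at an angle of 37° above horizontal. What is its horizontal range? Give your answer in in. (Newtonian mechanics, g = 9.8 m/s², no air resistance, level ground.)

v₀ = 98.43 ft/s × 0.3048 = 30.0015 m/s
R = v₀² × sin(2θ) / g = 30.0015² × sin(2 × 37°) / 9.8 = 900.09 × 0.961262 / 9.8 = 88.288 m
R = 88.288 m / 0.0254 = 3476 in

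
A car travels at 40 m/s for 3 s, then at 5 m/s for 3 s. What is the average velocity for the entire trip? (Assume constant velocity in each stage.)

d₁ = v₁t₁ = 40 × 3 = 120 m
d₂ = v₂t₂ = 5 × 3 = 15 m
d_total = 135 m, t_total = 6 s
v_avg = d_total/t_total = 135/6 = 22.5 m/s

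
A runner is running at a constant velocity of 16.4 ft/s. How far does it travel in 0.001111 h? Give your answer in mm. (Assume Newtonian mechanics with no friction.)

v = 16.4 ft/s × 0.3048 = 4.99872 m/s
t = 0.001111 h × 3600.0 = 3.9996 s
d = v × t = 4.99872 × 3.9996 = 19.9929 m
d = 19.9929 m / 0.001 = 19990 mm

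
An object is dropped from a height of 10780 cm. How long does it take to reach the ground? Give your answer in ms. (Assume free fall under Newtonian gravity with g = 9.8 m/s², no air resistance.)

h = 10780 cm × 0.01 = 107.8 m
t = √(2h/g) = √(2 × 107.8 / 9.8) = 4.69042 s
t = 4.69042 s / 0.001 = 4690 ms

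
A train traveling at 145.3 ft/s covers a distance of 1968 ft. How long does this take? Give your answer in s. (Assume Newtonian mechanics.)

d = 1968 ft × 0.3048 = 599.846 m
v = 145.3 ft/s × 0.3048 = 44.2874 m/s
t = d / v = 599.846 / 44.2874 = 13.54 s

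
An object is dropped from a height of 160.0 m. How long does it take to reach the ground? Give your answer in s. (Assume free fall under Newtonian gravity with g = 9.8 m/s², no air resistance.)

t = √(2h/g) = √(2 × 160.0 / 9.8) = 5.714 s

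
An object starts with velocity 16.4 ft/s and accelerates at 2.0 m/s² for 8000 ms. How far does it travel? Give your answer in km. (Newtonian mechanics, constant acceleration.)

v₀ = 16.4 ft/s × 0.3048 = 4.99872 m/s
t = 8000 ms × 0.001 = 8.0 s
d = v₀ × t + ½ × a × t² = 4.99872 × 8.0 + 0.5 × 2.0 × 8.0² = 103.99 m
d = 103.99 m / 1000.0 = 0.104 km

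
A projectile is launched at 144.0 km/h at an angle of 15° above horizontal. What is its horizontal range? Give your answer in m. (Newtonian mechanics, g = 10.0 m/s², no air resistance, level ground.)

v₀ = 144.0 km/h × 0.2777777777777778 = 40.0 m/s
R = v₀² × sin(2θ) / g = 40.0² × sin(2 × 15°) / 10.0 = 1600.0 × 0.5 / 10.0 = 80.0 m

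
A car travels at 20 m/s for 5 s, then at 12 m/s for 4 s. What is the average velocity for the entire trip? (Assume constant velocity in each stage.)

d₁ = v₁t₁ = 20 × 5 = 100 m
d₂ = v₂t₂ = 12 × 4 = 48 m
d_total = 148 m, t_total = 9 s
v_avg = d_total/t_total = 148/9 = 16.44 m/s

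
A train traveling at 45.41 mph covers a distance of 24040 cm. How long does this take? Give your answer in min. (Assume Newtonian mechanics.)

d = 24040 cm × 0.01 = 240.4 m
v = 45.41 mph × 0.44704 = 20.3001 m/s
t = d / v = 240.4 / 20.3001 = 11.8423 s
t = 11.8423 s / 60.0 = 0.1974 min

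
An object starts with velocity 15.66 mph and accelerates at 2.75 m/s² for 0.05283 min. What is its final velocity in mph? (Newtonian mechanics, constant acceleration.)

v₀ = 15.66 mph × 0.44704 = 7.00065 m/s
t = 0.05283 min × 60.0 = 3.1698 s
v = v₀ + a × t = 7.00065 + 2.75 × 3.1698 = 15.7176 m/s
v = 15.7176 m/s / 0.44704 = 35.16 mph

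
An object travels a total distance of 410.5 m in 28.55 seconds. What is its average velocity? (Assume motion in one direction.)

v_avg = Δd / Δt = 410.5 / 28.55 = 14.38 m/s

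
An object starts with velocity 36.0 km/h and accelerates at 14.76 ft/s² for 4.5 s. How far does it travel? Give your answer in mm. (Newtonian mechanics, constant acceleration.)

v₀ = 36.0 km/h × 0.2777777777777778 = 10.0 m/s
a = 14.76 ft/s² × 0.3048 = 4.49885 m/s²
d = v₀ × t + ½ × a × t² = 10.0 × 4.5 + 0.5 × 4.49885 × 4.5² = 90.5509 m
d = 90.5509 m / 0.001 = 90550 mm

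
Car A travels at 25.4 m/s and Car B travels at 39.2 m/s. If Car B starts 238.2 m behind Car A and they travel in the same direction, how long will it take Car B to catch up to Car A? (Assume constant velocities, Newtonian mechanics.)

Relative speed: v_rel = 39.2 - 25.4 = 13.8 m/s
Time to catch: t = d₀/v_rel = 238.2/13.8 = 17.26 s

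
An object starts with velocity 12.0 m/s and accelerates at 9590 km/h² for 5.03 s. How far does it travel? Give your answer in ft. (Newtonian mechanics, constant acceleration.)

a = 9590 km/h² × 7.716049382716049e-05 = 0.739969 m/s²
d = v₀ × t + ½ × a × t² = 12.0 × 5.03 + 0.5 × 0.739969 × 5.03² = 69.7209 m
d = 69.7209 m / 0.3048 = 228.7 ft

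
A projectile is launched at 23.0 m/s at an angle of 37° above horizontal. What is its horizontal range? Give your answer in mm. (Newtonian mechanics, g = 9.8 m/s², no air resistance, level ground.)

R = v₀² × sin(2θ) / g = 23.0² × sin(2 × 37°) / 9.8 = 529.0 × 0.961262 / 9.8 = 51.8885 m
R = 51.8885 m / 0.001 = 51890 mm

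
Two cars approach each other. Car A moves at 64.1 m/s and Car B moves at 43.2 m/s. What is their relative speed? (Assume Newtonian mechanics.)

v_rel = v_A + v_B = 64.1 + 43.2 = 107.3 m/s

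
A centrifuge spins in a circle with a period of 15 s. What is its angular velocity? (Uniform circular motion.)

ω = 2π/T = 2π/15 = 0.4189 rad/s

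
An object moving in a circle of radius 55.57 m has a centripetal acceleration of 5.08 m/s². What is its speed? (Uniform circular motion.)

v = √(a_c × r) = √(5.08 × 55.57) = 16.8 m/s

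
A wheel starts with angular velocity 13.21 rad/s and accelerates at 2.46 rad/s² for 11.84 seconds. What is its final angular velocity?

ω = ω₀ + αt = 13.21 + 2.46 × 11.84 = 42.34 rad/s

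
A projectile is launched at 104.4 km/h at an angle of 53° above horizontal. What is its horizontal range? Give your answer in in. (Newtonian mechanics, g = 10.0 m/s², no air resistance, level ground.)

v₀ = 104.4 km/h × 0.2777777777777778 = 29.0 m/s
R = v₀² × sin(2θ) / g = 29.0² × sin(2 × 53°) / 10.0 = 841.0 × 0.961262 / 10.0 = 80.8421 m
R = 80.8421 m / 0.0254 = 3183 in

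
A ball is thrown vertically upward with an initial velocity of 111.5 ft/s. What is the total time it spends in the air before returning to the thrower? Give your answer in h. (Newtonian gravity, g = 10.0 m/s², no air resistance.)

v₀ = 111.5 ft/s × 0.3048 = 33.9852 m/s
t_total = 2 × v₀ / g = 2 × 33.9852 / 10.0 = 6.79704 s
t_total = 6.79704 s / 3600.0 = 0.001888 h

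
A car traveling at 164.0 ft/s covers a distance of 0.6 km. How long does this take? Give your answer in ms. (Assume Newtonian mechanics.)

d = 0.6 km × 1000.0 = 600.0 m
v = 164.0 ft/s × 0.3048 = 49.9872 m/s
t = d / v = 600.0 / 49.9872 = 12.0031 s
t = 12.0031 s / 0.001 = 12000 ms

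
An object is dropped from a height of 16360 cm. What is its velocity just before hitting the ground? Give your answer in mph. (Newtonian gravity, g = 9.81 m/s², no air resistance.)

h = 16360 cm × 0.01 = 163.6 m
v = √(2gh) = √(2 × 9.81 × 163.6) = 56.6554 m/s
v = 56.6554 m/s / 0.44704 = 126.7 mph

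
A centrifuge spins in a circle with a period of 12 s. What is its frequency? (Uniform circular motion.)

f = 1/T = 1/12 = 0.0833 Hz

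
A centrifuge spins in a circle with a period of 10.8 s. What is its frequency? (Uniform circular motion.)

f = 1/T = 1/10.8 = 0.0926 Hz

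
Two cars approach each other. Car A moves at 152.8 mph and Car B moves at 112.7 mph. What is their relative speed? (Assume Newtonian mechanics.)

v_rel = v_A + v_B = 152.8 + 112.7 = 265.5 mph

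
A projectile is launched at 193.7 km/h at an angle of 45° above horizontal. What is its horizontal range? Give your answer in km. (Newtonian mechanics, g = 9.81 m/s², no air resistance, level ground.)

v₀ = 193.7 km/h × 0.2777777777777778 = 53.8056 m/s
R = v₀² × sin(2θ) / g = 53.8056² × sin(2 × 45°) / 9.81 = 2895.04 × 1.0 / 9.81 = 295.111 m
R = 295.111 m / 1000.0 = 0.2951 km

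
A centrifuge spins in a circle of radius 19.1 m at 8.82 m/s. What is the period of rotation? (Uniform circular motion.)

T = 2πr/v = 2π×19.1/8.82 = 13.61 s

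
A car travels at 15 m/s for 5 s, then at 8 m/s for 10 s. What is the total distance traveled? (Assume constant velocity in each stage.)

d₁ = v₁t₁ = 15 × 5 = 75 m
d₂ = v₂t₂ = 8 × 10 = 80 m
d_total = 75 + 80 = 155 m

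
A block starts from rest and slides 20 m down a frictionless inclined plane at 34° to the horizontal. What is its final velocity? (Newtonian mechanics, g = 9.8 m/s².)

a = g sin(θ) = 9.8 × sin(34°) = 5.4801 m/s²
v = √(2ad) = √(2 × 5.4801 × 20) = 14.81 m/s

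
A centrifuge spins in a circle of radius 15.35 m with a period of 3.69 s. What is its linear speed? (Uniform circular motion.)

v = 2πr/T = 2π×15.35/3.69 = 26.14 m/s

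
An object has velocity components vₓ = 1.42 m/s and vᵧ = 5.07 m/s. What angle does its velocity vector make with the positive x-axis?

θ = arctan(vᵧ/vₓ) = arctan(5.07/1.42) = 74.35°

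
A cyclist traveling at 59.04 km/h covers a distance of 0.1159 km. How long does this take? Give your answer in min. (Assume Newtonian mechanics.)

d = 0.1159 km × 1000.0 = 115.9 m
v = 59.04 km/h × 0.2777777777777778 = 16.4 m/s
t = d / v = 115.9 / 16.4 = 7.06707 s
t = 7.06707 s / 60.0 = 0.1178 min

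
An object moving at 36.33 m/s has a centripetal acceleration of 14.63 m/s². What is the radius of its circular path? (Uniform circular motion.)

r = v²/a_c = 36.33²/14.63 = 90.22 m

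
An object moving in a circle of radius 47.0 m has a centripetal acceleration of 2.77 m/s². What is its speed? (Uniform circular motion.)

v = √(a_c × r) = √(2.77 × 47.0) = 11.41 m/s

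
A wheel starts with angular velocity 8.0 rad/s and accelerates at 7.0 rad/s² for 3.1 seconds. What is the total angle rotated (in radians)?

θ = ω₀t + ½αt² = 8.0×3.1 + ½×7.0×3.1² = 58.44 rad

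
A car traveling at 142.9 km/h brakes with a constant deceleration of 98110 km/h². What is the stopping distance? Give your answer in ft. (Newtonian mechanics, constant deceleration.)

v₀ = 142.9 km/h × 0.2777777777777778 = 39.6944 m/s
a = 98110 km/h² × 7.716049382716049e-05 = 7.57022 m/s²
d = v₀² / (2a) = 39.6944² / (2 × 7.57022) = 1575.65 / 15.1404 = 104.069 m
d = 104.069 m / 0.3048 = 341.4 ft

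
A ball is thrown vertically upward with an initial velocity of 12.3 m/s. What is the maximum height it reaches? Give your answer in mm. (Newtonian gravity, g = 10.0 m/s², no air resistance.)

h_max = v₀² / (2g) = 12.3² / (2 × 10.0) = 151.29 / 20.0 = 7.5645 m
h_max = 7.5645 m / 0.001 = 7564 mm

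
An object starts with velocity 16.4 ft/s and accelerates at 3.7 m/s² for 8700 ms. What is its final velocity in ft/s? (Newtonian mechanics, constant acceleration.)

v₀ = 16.4 ft/s × 0.3048 = 4.99872 m/s
t = 8700 ms × 0.001 = 8.7 s
v = v₀ + a × t = 4.99872 + 3.7 × 8.7 = 37.1887 m/s
v = 37.1887 m/s / 0.3048 = 122.0 ft/s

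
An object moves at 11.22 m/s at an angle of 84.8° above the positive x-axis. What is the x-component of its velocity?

vₓ = v cos(θ) = 11.22 × cos(84.8°) = 1.02 m/s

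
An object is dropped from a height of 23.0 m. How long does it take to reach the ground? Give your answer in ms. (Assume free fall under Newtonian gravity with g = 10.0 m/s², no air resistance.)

t = √(2h/g) = √(2 × 23.0 / 10.0) = 2.14476 s
t = 2.14476 s / 0.001 = 2145 ms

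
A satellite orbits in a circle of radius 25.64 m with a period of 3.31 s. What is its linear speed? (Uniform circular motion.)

v = 2πr/T = 2π×25.64/3.31 = 48.67 m/s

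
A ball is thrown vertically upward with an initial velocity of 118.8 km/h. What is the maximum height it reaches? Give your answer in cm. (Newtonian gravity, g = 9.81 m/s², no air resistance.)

v₀ = 118.8 km/h × 0.2777777777777778 = 33.0 m/s
h_max = v₀² / (2g) = 33.0² / (2 × 9.81) = 1089.0 / 19.62 = 55.5046 m
h_max = 55.5046 m / 0.01 = 5550 cm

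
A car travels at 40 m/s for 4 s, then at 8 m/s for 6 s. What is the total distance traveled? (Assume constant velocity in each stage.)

d₁ = v₁t₁ = 40 × 4 = 160 m
d₂ = v₂t₂ = 8 × 6 = 48 m
d_total = 160 + 48 = 208 m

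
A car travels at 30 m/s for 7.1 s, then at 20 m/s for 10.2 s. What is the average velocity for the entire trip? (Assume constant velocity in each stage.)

d₁ = v₁t₁ = 30 × 7.1 = 213.0 m
d₂ = v₂t₂ = 20 × 10.2 = 204.0 m
d_total = 417.0 m, t_total = 17.3 s
v_avg = d_total/t_total = 417.0/17.3 = 24.1 m/s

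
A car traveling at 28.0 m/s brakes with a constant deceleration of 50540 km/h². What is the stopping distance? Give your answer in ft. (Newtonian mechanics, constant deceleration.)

a = 50540 km/h² × 7.716049382716049e-05 = 3.89969 m/s²
d = v₀² / (2a) = 28.0² / (2 × 3.89969) = 784.0 / 7.79938 = 100.521 m
d = 100.521 m / 0.3048 = 329.8 ft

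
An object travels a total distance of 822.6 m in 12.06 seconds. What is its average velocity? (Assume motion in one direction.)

v_avg = Δd / Δt = 822.6 / 12.06 = 68.21 m/s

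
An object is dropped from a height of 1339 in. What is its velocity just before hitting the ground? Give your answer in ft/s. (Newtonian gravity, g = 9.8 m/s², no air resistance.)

h = 1339 in × 0.0254 = 34.0106 m
v = √(2gh) = √(2 × 9.8 × 34.0106) = 25.8187 m/s
v = 25.8187 m/s / 0.3048 = 84.71 ft/s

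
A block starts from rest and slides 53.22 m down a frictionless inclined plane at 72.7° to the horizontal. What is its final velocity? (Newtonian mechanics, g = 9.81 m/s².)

a = g sin(θ) = 9.81 × sin(72.7°) = 9.3662 m/s²
v = √(2ad) = √(2 × 9.3662 × 53.22) = 31.57 m/s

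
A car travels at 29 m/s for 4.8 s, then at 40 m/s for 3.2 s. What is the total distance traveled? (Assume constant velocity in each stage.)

d₁ = v₁t₁ = 29 × 4.8 = 139.2 m
d₂ = v₂t₂ = 40 × 3.2 = 128.0 m
d_total = 139.2 + 128.0 = 267.2 m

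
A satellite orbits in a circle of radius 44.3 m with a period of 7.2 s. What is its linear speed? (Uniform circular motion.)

v = 2πr/T = 2π×44.3/7.2 = 38.66 m/s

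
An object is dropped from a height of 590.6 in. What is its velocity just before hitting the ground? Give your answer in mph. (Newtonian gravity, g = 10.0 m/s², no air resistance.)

h = 590.6 in × 0.0254 = 15.0012 m
v = √(2gh) = √(2 × 10.0 × 15.0012) = 17.3212 m/s
v = 17.3212 m/s / 0.44704 = 38.75 mph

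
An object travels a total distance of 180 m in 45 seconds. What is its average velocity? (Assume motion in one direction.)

v_avg = Δd / Δt = 180 / 45 = 4.0 m/s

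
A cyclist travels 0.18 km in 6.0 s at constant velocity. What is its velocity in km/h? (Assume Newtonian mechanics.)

d = 0.18 km × 1000.0 = 180.0 m
v = d / t = 180.0 / 6.0 = 30.0 m/s
v = 30.0 m/s / 0.2777777777777778 = 108.0 km/h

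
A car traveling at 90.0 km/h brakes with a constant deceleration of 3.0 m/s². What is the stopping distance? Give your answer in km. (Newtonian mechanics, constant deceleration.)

v₀ = 90.0 km/h × 0.2777777777777778 = 25.0 m/s
d = v₀² / (2a) = 25.0² / (2 × 3.0) = 625.0 / 6.0 = 104.167 m
d = 104.167 m / 1000.0 = 0.1042 km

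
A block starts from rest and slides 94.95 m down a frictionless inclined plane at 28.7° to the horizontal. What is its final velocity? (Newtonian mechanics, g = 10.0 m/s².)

a = g sin(θ) = 10.0 × sin(28.7°) = 4.8022 m/s²
v = √(2ad) = √(2 × 4.8022 × 94.95) = 30.2 m/s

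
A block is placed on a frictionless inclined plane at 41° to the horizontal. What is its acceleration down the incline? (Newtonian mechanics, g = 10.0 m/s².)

a = g sin(θ) = 10.0 × sin(41°) = 10.0 × 0.6561 = 6.56 m/s²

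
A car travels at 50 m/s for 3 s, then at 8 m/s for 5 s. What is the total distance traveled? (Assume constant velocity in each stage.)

d₁ = v₁t₁ = 50 × 3 = 150 m
d₂ = v₂t₂ = 8 × 5 = 40 m
d_total = 150 + 40 = 190 m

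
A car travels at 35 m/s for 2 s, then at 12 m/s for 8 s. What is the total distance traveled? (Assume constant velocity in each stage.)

d₁ = v₁t₁ = 35 × 2 = 70 m
d₂ = v₂t₂ = 12 × 8 = 96 m
d_total = 70 + 96 = 166 m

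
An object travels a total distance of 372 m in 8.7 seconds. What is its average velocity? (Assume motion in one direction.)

v_avg = Δd / Δt = 372 / 8.7 = 42.76 m/s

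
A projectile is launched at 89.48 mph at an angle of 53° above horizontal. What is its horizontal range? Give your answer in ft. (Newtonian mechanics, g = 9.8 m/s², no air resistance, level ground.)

v₀ = 89.48 mph × 0.44704 = 40.0011 m/s
R = v₀² × sin(2θ) / g = 40.0011² × sin(2 × 53°) / 9.8 = 1600.09 × 0.961262 / 9.8 = 156.95 m
R = 156.95 m / 0.3048 = 514.9 ft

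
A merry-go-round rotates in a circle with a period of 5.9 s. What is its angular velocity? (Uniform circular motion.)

ω = 2π/T = 2π/5.9 = 1.0649 rad/s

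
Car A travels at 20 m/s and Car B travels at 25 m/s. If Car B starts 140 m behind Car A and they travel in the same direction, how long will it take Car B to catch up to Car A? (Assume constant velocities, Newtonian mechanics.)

Relative speed: v_rel = 25 - 20 = 5 m/s
Time to catch: t = d₀/v_rel = 140/5 = 28.0 s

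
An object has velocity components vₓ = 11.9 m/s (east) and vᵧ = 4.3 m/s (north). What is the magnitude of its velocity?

|v| = √(vₓ² + vᵧ²) = √(11.9² + 4.3²) = √(160.1) = 12.65 m/s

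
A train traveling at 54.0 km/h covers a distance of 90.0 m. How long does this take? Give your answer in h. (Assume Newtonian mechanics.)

v = 54.0 km/h × 0.2777777777777778 = 15.0 m/s
t = d / v = 90.0 / 15.0 = 6.0 s
t = 6.0 s / 3600.0 = 0.001667 h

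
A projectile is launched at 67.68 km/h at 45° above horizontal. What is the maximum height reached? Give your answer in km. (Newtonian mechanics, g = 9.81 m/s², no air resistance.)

v₀ = 67.68 km/h × 0.2777777777777778 = 18.8 m/s
H = v₀² × sin²(θ) / (2g) = 18.8² × sin(45°)² / (2 × 9.81) = 353.44 × 0.5 / 19.62 = 9.00714 m
H = 9.00714 m / 1000.0 = 0.009007 km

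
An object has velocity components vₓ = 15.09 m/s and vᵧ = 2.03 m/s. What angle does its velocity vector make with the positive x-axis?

θ = arctan(vᵧ/vₓ) = arctan(2.03/15.09) = 7.66°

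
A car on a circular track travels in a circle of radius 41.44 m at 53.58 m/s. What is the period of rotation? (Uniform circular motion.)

T = 2πr/v = 2π×41.44/53.58 = 4.86 s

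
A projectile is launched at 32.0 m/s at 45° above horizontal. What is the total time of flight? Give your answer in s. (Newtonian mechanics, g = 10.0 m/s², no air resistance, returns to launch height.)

T = 2 × v₀ × sin(θ) / g = 2 × 32.0 × sin(45°) / 10.0 = 2 × 32.0 × 0.707107 / 10.0 = 4.525 s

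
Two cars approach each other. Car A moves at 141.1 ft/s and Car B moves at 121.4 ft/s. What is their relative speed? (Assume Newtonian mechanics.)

v_rel = v_A + v_B = 141.1 + 121.4 = 262.5 ft/s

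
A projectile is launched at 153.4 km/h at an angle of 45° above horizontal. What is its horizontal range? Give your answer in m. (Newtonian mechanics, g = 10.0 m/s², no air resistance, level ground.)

v₀ = 153.4 km/h × 0.2777777777777778 = 42.6111 m/s
R = v₀² × sin(2θ) / g = 42.6111² × sin(2 × 45°) / 10.0 = 1815.71 × 1.0 / 10.0 = 181.6 m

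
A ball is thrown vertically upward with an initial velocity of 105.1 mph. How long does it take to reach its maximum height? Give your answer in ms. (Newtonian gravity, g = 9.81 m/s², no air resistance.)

v₀ = 105.1 mph × 0.44704 = 46.9839 m/s
t_up = v₀ / g = 46.9839 / 9.81 = 4.78939 s
t_up = 4.78939 s / 0.001 = 4789 ms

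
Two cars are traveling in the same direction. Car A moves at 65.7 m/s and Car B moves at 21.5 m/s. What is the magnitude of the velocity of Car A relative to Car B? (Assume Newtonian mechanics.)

v_rel = |v_A - v_B| = |65.7 - 21.5| = 44.2 m/s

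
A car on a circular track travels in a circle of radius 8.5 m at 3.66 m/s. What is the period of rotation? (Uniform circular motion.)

T = 2πr/v = 2π×8.5/3.66 = 14.59 s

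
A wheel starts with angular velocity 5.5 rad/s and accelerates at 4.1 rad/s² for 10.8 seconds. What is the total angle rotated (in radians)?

θ = ω₀t + ½αt² = 5.5×10.8 + ½×4.1×10.8² = 298.51 rad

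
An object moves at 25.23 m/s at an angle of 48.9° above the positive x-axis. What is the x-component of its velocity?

vₓ = v cos(θ) = 25.23 × cos(48.9°) = 16.59 m/s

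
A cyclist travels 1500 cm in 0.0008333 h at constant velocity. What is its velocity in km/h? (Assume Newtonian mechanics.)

d = 1500 cm × 0.01 = 15.0 m
t = 0.0008333 h × 3600.0 = 2.99988 s
v = d / t = 15.0 / 2.99988 = 5.0002 m/s
v = 5.0002 m/s / 0.2777777777777778 = 18.0 km/h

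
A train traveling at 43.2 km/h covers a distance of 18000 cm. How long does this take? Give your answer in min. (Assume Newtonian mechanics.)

d = 18000 cm × 0.01 = 180.0 m
v = 43.2 km/h × 0.2777777777777778 = 12.0 m/s
t = d / v = 180.0 / 12.0 = 15.0 s
t = 15.0 s / 60.0 = 0.25 min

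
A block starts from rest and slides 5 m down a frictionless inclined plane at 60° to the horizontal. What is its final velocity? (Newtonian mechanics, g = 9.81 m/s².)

a = g sin(θ) = 9.81 × sin(60°) = 8.4957 m/s²
v = √(2ad) = √(2 × 8.4957 × 5) = 9.22 m/s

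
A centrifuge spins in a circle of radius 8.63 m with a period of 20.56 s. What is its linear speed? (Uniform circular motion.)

v = 2πr/T = 2π×8.63/20.56 = 2.64 m/s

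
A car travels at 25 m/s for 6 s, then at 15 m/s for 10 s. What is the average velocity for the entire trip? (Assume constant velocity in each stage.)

d₁ = v₁t₁ = 25 × 6 = 150 m
d₂ = v₂t₂ = 15 × 10 = 150 m
d_total = 300 m, t_total = 16 s
v_avg = d_total/t_total = 300/16 = 18.75 m/s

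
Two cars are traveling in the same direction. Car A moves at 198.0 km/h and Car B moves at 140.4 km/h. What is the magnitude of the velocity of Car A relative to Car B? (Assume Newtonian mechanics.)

v_rel = |v_A - v_B| = |198.0 - 140.4| = 57.6 km/h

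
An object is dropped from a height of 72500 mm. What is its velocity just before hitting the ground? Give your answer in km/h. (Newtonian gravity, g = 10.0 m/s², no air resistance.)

h = 72500 mm × 0.001 = 72.5 m
v = √(2gh) = √(2 × 10.0 × 72.5) = 38.0789 m/s
v = 38.0789 m/s / 0.2777777777777778 = 137.1 km/h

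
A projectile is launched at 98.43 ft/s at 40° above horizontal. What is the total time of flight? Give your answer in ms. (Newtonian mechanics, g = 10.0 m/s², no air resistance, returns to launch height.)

v₀ = 98.43 ft/s × 0.3048 = 30.0015 m/s
T = 2 × v₀ × sin(θ) / g = 2 × 30.0015 × sin(40°) / 10.0 = 2 × 30.0015 × 0.642788 / 10.0 = 3.85692 s
T = 3.85692 s / 0.001 = 3857 ms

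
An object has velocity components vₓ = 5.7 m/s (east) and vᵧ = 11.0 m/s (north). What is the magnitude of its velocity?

|v| = √(vₓ² + vᵧ²) = √(5.7² + 11.0²) = √(153.49) = 12.39 m/s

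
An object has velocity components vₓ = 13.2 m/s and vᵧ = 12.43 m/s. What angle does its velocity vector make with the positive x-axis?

θ = arctan(vᵧ/vₓ) = arctan(12.43/13.2) = 43.28°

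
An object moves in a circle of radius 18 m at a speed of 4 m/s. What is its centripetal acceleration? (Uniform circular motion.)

a_c = v²/r = 4²/18 = 16/18 = 0.89 m/s²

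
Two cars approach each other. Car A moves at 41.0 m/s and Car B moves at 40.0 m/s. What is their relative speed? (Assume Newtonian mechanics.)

v_rel = v_A + v_B = 41.0 + 40.0 = 81.0 m/s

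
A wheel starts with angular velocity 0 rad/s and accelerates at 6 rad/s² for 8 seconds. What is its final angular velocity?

ω = ω₀ + αt = 0 + 6 × 8 = 48 rad/s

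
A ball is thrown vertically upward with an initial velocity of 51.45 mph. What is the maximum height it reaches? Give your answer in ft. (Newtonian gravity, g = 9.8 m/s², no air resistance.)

v₀ = 51.45 mph × 0.44704 = 23.0002 m/s
h_max = v₀² / (2g) = 23.0002² / (2 × 9.8) = 529.009 / 19.6 = 26.9903 m
h_max = 26.9903 m / 0.3048 = 88.55 ft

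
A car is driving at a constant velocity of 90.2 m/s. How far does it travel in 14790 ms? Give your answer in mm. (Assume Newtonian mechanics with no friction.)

t = 14790 ms × 0.001 = 14.79 s
d = v × t = 90.2 × 14.79 = 1334.06 m
d = 1334.06 m / 0.001 = 1334000 mm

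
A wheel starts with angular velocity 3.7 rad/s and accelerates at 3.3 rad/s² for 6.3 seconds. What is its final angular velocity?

ω = ω₀ + αt = 3.7 + 3.3 × 6.3 = 24.49 rad/s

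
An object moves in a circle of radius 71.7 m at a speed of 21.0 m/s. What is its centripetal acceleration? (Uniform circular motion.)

a_c = v²/r = 21.0²/71.7 = 441.0/71.7 = 6.15 m/s²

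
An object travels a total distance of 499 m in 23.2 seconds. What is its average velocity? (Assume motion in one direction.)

v_avg = Δd / Δt = 499 / 23.2 = 21.51 m/s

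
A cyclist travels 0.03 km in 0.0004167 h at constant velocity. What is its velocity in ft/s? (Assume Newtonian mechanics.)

d = 0.03 km × 1000.0 = 30.0 m
t = 0.0004167 h × 3600.0 = 1.50012 s
v = d / t = 30.0 / 1.50012 = 19.9984 m/s
v = 19.9984 m/s / 0.3048 = 65.61 ft/s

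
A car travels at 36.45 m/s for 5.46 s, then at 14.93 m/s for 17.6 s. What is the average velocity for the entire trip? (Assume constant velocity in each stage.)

d₁ = v₁t₁ = 36.45 × 5.46 = 199.017 m
d₂ = v₂t₂ = 14.93 × 17.6 = 262.768 m
d_total = 461.785 m, t_total = 23.06 s
v_avg = d_total/t_total = 461.785/23.06 = 20.03 m/s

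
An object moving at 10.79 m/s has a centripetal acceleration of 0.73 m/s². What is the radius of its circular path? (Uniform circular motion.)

r = v²/a_c = 10.79²/0.73 = 159.49 m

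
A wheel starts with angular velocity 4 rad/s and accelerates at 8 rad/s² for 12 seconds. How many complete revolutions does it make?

θ = ω₀t + ½αt² = 4×12 + ½×8×12² = 624.0 rad
Total revolutions = θ/(2π) = 624.0/(2π) = 99.31
Complete revolutions = ⌊99.31⌋ = 99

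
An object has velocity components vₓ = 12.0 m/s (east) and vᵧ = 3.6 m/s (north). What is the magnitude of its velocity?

|v| = √(vₓ² + vᵧ²) = √(12.0² + 3.6²) = √(156.96) = 12.53 m/s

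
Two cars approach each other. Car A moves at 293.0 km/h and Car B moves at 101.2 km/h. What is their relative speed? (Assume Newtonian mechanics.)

v_rel = v_A + v_B = 293.0 + 101.2 = 394.2 km/h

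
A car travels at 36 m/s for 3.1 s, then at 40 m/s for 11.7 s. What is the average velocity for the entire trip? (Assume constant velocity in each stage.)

d₁ = v₁t₁ = 36 × 3.1 = 111.6 m
d₂ = v₂t₂ = 40 × 11.7 = 468.0 m
d_total = 579.6 m, t_total = 14.8 s
v_avg = d_total/t_total = 579.6/14.8 = 39.16 m/s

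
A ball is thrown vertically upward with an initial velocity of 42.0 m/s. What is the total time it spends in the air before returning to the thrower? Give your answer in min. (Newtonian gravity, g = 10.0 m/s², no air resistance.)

t_total = 2 × v₀ / g = 2 × 42.0 / 10.0 = 8.4 s
t_total = 8.4 s / 60.0 = 0.14 min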